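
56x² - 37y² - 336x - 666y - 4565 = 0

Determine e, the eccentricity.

e = √3441/37

Group the x- and y-terms: 56(x² - 6x) -37(y² + 18y) = 4565
56(x - 3)² -37(y + 9)² = 4565 + 504 - 2997 = 2072
Divide through by 2072 to get (x - 3)²/37 - (y + 9)²/56 = 1.
Hyperbola, center (3, -9), transverse axis horizontal; a² = 37, b² = 56.
c² = a² + b² = 93, so c = √93.
e = c/a = √93/√37 = √3441/37.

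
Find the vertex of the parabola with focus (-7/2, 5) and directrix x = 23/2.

(4, 5)

The vertex is the midpoint between the focus and the directrix along the axis of symmetry.
Axis is horizontal (directrix is vertical). Vertex x-coordinate = (-7/2 + 23/2)/2 = 4; y-coordinate = 5.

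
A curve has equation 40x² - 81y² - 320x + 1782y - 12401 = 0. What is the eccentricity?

e = 11/9

Rearranging, 40(x² - 8x) -81(y² - 22y) = 12401.
40(x - 4)² -81(y - 11)² = 12401 + 640 - 9801 = 3240
Divide through by 3240 to get (x - 4)²/81 - (y - 11)²/40 = 1.
Hyperbola, center (4, 11), transverse axis horizontal; a² = 81, b² = 40.
c² = a² + b² = 121, so c = 11.
e = c/a = 11/9.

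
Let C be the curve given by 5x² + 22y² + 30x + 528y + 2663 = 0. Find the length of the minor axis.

5(x² + 6x) + 22(y² + 24y) = -2663
Complete the square: 5(x + 3)² + 22(y + 12)² = -2663 + 45 + 3168 = 550
Divide by 550: (x + 3)²/110 + (y + 12)²/25 = 1
Ellipse, center (-3, -12), major axis horizontal; a² = 110, b² = 25.
b² = 25 so b = 5; the minor axis has length 2b = 10.

10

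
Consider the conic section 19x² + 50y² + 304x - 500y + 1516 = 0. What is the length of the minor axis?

2√19

Group: 19(x² + 16x) + 50(y² - 10y) = -1516
Complete the square: 19(x + 8)² + 50(y - 5)² = -1516 + 1216 + 1250 = 950
Divide through by 950 to get (x + 8)²/50 + (y - 5)²/19 = 1.
Ellipse, center (-8, 5), major axis horizontal; a² = 50, b² = 19.
b² = 19 so b = √19; the minor axis has length 2b = 2√19.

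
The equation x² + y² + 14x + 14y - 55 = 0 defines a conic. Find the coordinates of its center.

(-7, -7)

Rearranging, (x² + 14x) + (y² + 14y) = 55.
Complete the square: (x + 7)² + (y + 7)² = 55 + 49 + 49 = 153
So (x + 7)² + (y + 7)² = 153.
Circle centered at (-7, -7) with r² = 153.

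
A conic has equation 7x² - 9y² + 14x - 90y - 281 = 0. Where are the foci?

Group: 7(x² + 2x) -9(y² + 10y) = 281
Complete the square: 7(x + 1)² -9(y + 5)² = 281 + 7 - 225 = 63
Divide through by 63 to get (x + 1)²/9 - (y + 5)²/7 = 1.
Hyperbola, center (-1, -5), transverse axis horizontal; a² = 9, b² = 7.
c² = a² + b² = 9 + 7 = 16, so c = 4.
Foci lie on the horizontal axis through the center: (h ± c, k).

(-5, -5) and (3, -5)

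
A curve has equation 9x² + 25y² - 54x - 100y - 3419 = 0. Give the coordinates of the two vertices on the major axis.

(-17, 2) and (23, 2)

9(x² - 6x) + 25(y² - 4y) = 3419
Completing the square gives 9(x - 3)² + 25(y - 2)² = 3419 + 81 + 100 = 3600.
Dividing both sides by 3600: (x - 3)²/400 + (y - 2)²/144 = 1
Ellipse, center (3, 2), major axis horizontal; a² = 400, b² = 144.
a = 20. Vertices at (h ± a, k).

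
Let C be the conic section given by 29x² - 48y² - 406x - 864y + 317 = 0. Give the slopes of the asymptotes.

√87/12 and -√87/12

Group: 29(x² - 14x) -48(y² + 18y) = -317
Completing the square gives 29(x - 7)² -48(y + 9)² = -317 + 1421 - 3888 = -2784.
Dividing both sides by -2784: (y + 9)²/58 - (x - 7)²/96 = 1
Hyperbola, center (7, -9), transverse axis vertical; a² = 58, b² = 96.
For a vertical hyperbola the asymptotes have slope ±a/b.
Here that is ±√58/4√6 = ±√87/12.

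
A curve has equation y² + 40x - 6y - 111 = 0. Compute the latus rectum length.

40

Only y is squared. Complete the square in y: (y - 3)² = -40(x - 3).
Vertex (3, 3); 4p = -40 so p = -10. Opens left.
Latus rectum length = |4p| = 40.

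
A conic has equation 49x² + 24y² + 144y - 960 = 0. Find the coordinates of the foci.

Group the x- and y-terms: 49x² + 24(y² + 6y) = 960
Complete the square: 49x² + 24(y + 3)² = 960 + 0 + 216 = 1176
Divide through by 1176 to get x²/24 + (y + 3)²/49 = 1.
Ellipse, center (0, -3), major axis vertical; a² = 49, b² = 24.
c² = a² - b² = 49 - 24 = 25, so c = 5.
Foci lie on the vertical axis through the center: (h, k ± c).

(0, -8) and (0, 2)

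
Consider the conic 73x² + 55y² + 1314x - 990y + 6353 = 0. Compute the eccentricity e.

Group the x- and y-terms: 73(x² + 18x) + 55(y² - 18y) = -6353
Completing the square gives 73(x + 9)² + 55(y - 9)² = -6353 + 5913 + 4455 = 4015.
Divide through by 4015 to get (x + 9)²/55 + (y - 9)²/73 = 1.
Ellipse, center (-9, 9), major axis vertical; a² = 73, b² = 55.
c² = a² - b² = 18, so c = 3√2.
e = c/a = 3√2/√73 = 3√146/73.

e = 3√146/73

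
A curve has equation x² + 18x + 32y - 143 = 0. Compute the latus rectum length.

Only x is squared. Complete the square in x: (x + 9)² = -32(y - 7).
Vertex (-9, 7); 4p = -32 so p = -8. Opens down.
Latus rectum length = |4p| = 32.

32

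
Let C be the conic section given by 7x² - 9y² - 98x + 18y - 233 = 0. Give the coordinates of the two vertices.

Collect terms: 7(x² - 14x) -9(y² - 2y) = 233
Complete the square in x and y: 7(x - 7)² -9(y - 1)² = 233 + 343 - 9 = 567
Dividing both sides by 567: (x - 7)²/81 - (y - 1)²/63 = 1
Hyperbola, center (7, 1), transverse axis horizontal; a² = 81, b² = 63.
a = 9. Vertices at (h ± a, k).

(-2, 1) and (16, 1)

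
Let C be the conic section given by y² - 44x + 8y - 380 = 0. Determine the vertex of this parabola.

Only y is squared. Complete the square in y: (y + 4)² = 44(x + 9).
Vertex (-9, -4); 4p = 44 so p = 11. Opens right.

(-9, -4)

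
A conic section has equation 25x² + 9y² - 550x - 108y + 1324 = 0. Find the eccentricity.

Rearranging, 25(x² - 22x) + 9(y² - 12y) = -1324.
25(x - 11)² + 9(y - 6)² = -1324 + 3025 + 324 = 2025
Divide by 2025: (x - 11)²/81 + (y - 6)²/225 = 1
Ellipse, center (11, 6), major axis vertical; a² = 225, b² = 81.
c² = a² - b² = 144, so c = 12.
e = c/a = 12/15 = 4/5.

e = 4/5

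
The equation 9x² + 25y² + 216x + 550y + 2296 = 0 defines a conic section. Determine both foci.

Collect terms: 9(x² + 24x) + 25(y² + 22y) = -2296
Complete the square in x and y: 9(x + 12)² + 25(y + 11)² = -2296 + 1296 + 3025 = 2025
Dividing both sides by 2025: (x + 12)²/225 + (y + 11)²/81 = 1
Ellipse, center (-12, -11), major axis horizontal; a² = 225, b² = 81.
c² = a² - b² = 225 - 81 = 144, so c = 12.
Foci lie on the horizontal axis through the center: (h ± c, k).

(-24, -11) and (0, -11)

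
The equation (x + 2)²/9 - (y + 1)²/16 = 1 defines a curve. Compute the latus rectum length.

32/3

Center (-2, -1). The positive term is the x-term, so the transverse axis is horizontal; a² = 9, b² = 16.
Latus rectum length = 2b²/a = 2·16/3 = 32/3.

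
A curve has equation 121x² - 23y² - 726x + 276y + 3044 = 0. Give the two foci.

121(x² - 6x) -23(y² - 12y) = -3044
121(x - 3)² -23(y - 6)² = -3044 + 1089 - 828 = -2783
Dividing both sides by -2783: (y - 6)²/121 - (x - 3)²/23 = 1
Hyperbola, center (3, 6), transverse axis vertical; a² = 121, b² = 23.
c² = a² + b² = 121 + 23 = 144, so c = 12.
Foci lie on the vertical axis through the center: (h, k ± c).

(3, -6) and (3, 18)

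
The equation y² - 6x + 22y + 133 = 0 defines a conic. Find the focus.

Only y is squared. Complete the square in y: (y + 11)² = 6(x - 2).
Vertex (2, -11); 4p = 6 so p = 3/2. Opens right.
Focus is p units from the vertex along the axis: (h + p, k).

(7/2, -11)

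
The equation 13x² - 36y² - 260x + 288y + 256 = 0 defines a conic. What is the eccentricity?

Rearranging, 13(x² - 20x) -36(y² - 8y) = -256.
Complete the square: 13(x - 10)² -36(y - 4)² = -256 + 1300 - 576 = 468
Divide by 468: (x - 10)²/36 - (y - 4)²/13 = 1
Hyperbola, center (10, 4), transverse axis horizontal; a² = 36, b² = 13.
c² = a² + b² = 49, so c = 7.
e = c/a = 7/6.

e = 7/6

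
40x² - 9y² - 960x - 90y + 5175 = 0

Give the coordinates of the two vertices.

(9, -5) and (15, -5)

40(x² - 24x) -9(y² + 10y) = -5175
40(x - 12)² -9(y + 5)² = -5175 + 5760 - 225 = 360
Divide by 360: (x - 12)²/9 - (y + 5)²/40 = 1
Hyperbola, center (12, -5), transverse axis horizontal; a² = 9, b² = 40.
a = 3. Vertices at (h ± a, k).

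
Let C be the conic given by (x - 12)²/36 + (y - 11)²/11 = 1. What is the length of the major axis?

Center (12, 11). The larger denominator 36 sits under the x-term, so the major axis is horizontal; a² = 36, b² = 11.
a² = 36 so a = 6; the major axis has length 2a = 12.

12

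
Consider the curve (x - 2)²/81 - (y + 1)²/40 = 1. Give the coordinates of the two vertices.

(-7, -1) and (11, -1)

Center (2, -1). The positive term is the x-term, so the transverse axis is horizontal; a² = 81, b² = 40.
a = 9. Vertices at (h ± a, k).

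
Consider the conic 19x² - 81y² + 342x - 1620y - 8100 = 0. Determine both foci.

19(x² + 18x) -81(y² + 20y) = 8100
Completing the square gives 19(x + 9)² -81(y + 10)² = 8100 + 1539 - 8100 = 1539.
Divide through by 1539 to get (x + 9)²/81 - (y + 10)²/19 = 1.
Hyperbola, center (-9, -10), transverse axis horizontal; a² = 81, b² = 19.
c² = a² + b² = 81 + 19 = 100, so c = 10.
Foci lie on the horizontal axis through the center: (h ± c, k).

(-19, -10) and (1, -10)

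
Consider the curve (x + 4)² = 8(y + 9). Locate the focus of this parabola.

Vertex (-4, -9); 4p = 8 so p = 2. Opens up.
Focus is p units from the vertex along the axis: (h, k + p).

(-4, -7)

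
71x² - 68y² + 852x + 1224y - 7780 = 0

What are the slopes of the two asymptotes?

71(x² + 12x) -68(y² - 18y) = 7780
Complete the square: 71(x + 6)² -68(y - 9)² = 7780 + 2556 - 5508 = 4828
Dividing both sides by 4828: (x + 6)²/68 - (y - 9)²/71 = 1
Hyperbola, center (-6, 9), transverse axis horizontal; a² = 68, b² = 71.
For a horizontal hyperbola the asymptotes have slope ±b/a.
Here that is ±√71/2√17 = ±√1207/34.

√1207/34 and -√1207/34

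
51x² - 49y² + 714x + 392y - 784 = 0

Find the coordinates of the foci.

Group the x- and y-terms: 51(x² + 14x) -49(y² - 8y) = 784
51(x + 7)² -49(y - 4)² = 784 + 2499 - 784 = 2499
Divide by 2499: (x + 7)²/49 - (y - 4)²/51 = 1
Hyperbola, center (-7, 4), transverse axis horizontal; a² = 49, b² = 51.
c² = a² + b² = 49 + 51 = 100, so c = 10.
Foci lie on the horizontal axis through the center: (h ± c, k).

(-17, 4) and (3, 4)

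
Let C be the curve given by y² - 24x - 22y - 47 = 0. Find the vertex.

Only y is squared. Complete the square in y: (y - 11)² = 24(x + 7).
Vertex (-7, 11); 4p = 24 so p = 6. Opens right.

(-7, 11)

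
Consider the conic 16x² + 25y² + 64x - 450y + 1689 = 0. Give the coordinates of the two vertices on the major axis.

(-7, 9) and (3, 9)

Group: 16(x² + 4x) + 25(y² - 18y) = -1689
16(x + 2)² + 25(y - 9)² = -1689 + 64 + 2025 = 400
Divide by 400: (x + 2)²/25 + (y - 9)²/16 = 1
Ellipse, center (-2, 9), major axis horizontal; a² = 25, b² = 16.
a = 5. Vertices at (h ± a, k).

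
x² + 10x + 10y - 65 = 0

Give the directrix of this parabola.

Only x is squared. Complete the square in x: (x + 5)² = -10(y - 9).
Vertex (-5, 9); 4p = -10 so p = -5/2. Opens down.
Directrix is the horizontal line y = k − p = 9 − (-5/2) = 23/2.

y = 23/2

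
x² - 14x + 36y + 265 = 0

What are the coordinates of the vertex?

Only x is squared. Complete the square in x: (x - 7)² = -36(y + 6).
Vertex (7, -6); 4p = -36 so p = -9. Opens down.

(7, -6)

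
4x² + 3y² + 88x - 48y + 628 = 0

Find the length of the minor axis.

Collect terms: 4(x² + 22x) + 3(y² - 16y) = -628
Complete the square: 4(x + 11)² + 3(y - 8)² = -628 + 484 + 192 = 48
Divide through by 48 to get (x + 11)²/12 + (y - 8)²/16 = 1.
Ellipse, center (-11, 8), major axis vertical; a² = 16, b² = 12.
b² = 12 so b = 2√3; the minor axis has length 2b = 4√3.

4√3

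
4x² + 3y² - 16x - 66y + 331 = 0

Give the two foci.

Group: 4(x² - 4x) + 3(y² - 22y) = -331
4(x - 2)² + 3(y - 11)² = -331 + 16 + 363 = 48
Divide through by 48 to get (x - 2)²/12 + (y - 11)²/16 = 1.
Ellipse, center (2, 11), major axis vertical; a² = 16, b² = 12.
c² = a² - b² = 16 - 12 = 4, so c = 2.
Foci lie on the vertical axis through the center: (h, k ± c).

(2, 9) and (2, 13)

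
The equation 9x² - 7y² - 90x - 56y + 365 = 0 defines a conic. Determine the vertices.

9(x² - 10x) -7(y² + 8y) = -365
Completing the square gives 9(x - 5)² -7(y + 4)² = -365 + 225 - 112 = -252.
Dividing both sides by -252: (y + 4)²/36 - (x - 5)²/28 = 1
Hyperbola, center (5, -4), transverse axis vertical; a² = 36, b² = 28.
a = 6. Vertices at (h, k ± a).

(5, -10) and (5, 2)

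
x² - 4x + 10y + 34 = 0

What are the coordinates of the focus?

Only x is squared. Complete the square in x: (x - 2)² = -10(y + 3).
Vertex (2, -3); 4p = -10 so p = -5/2. Opens down.
Focus is p units from the vertex along the axis: (h, k + p).

(2, -11/2)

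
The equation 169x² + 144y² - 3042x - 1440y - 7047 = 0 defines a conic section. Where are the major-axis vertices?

Collect terms: 169(x² - 18x) + 144(y² - 10y) = 7047
Completing the square gives 169(x - 9)² + 144(y - 5)² = 7047 + 13689 + 3600 = 24336.
Dividing both sides by 24336: (x - 9)²/144 + (y - 5)²/169 = 1
Ellipse, center (9, 5), major axis vertical; a² = 169, b² = 144.
a = 13. Vertices at (h, k ± a).

(9, -8) and (9, 18)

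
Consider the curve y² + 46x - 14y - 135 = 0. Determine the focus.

Only y is squared. Complete the square in y: (y - 7)² = -46(x - 4).
Vertex (4, 7); 4p = -46 so p = -23/2. Opens left.
Focus is p units from the vertex along the axis: (h + p, k).

(-15/2, 7)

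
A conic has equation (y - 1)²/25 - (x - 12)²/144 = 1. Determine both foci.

(12, -12) and (12, 14)

Center (12, 1). The positive term is the y-term, so the transverse axis is vertical; a² = 25, b² = 144.
c² = a² + b² = 25 + 144 = 169, so c = 13.
Foci lie on the vertical axis through the center: (h, k ± c).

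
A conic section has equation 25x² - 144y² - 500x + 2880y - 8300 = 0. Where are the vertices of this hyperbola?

(10, 5) and (10, 15)

Group: 25(x² - 20x) -144(y² - 20y) = 8300
Complete the square in x and y: 25(x - 10)² -144(y - 10)² = 8300 + 2500 - 14400 = -3600
Dividing both sides by -3600: (y - 10)²/25 - (x - 10)²/144 = 1
Hyperbola, center (10, 10), transverse axis vertical; a² = 25, b² = 144.
a = 5. Vertices at (h, k ± a).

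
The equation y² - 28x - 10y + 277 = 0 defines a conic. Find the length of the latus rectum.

Only y is squared. Complete the square in y: (y - 5)² = 28(x - 9).
Vertex (9, 5); 4p = 28 so p = 7. Opens right.
Latus rectum length = |4p| = 28.

28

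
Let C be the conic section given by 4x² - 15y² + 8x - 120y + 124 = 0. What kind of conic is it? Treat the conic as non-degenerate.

hyperbola

No xy term. Coefficients of x² and y² are A = 4, C = -15.
A and C have opposite signs ⇒ hyperbola.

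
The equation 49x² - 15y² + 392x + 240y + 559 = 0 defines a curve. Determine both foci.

(-4, 0) and (-4, 16)

49(x² + 8x) -15(y² - 16y) = -559
49(x + 4)² -15(y - 8)² = -559 + 784 - 960 = -735
Divide through by -735 to get (y - 8)²/49 - (x + 4)²/15 = 1.
Hyperbola, center (-4, 8), transverse axis vertical; a² = 49, b² = 15.
c² = a² + b² = 49 + 15 = 64, so c = 8.
Foci lie on the vertical axis through the center: (h, k ± c).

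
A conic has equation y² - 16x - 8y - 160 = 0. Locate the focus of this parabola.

Only y is squared. Complete the square in y: (y - 4)² = 16(x + 11).
Vertex (-11, 4); 4p = 16 so p = 4. Opens right.
Focus is p units from the vertex along the axis: (h + p, k).

(-7, 4)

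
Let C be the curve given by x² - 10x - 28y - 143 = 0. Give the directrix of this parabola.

Only x is squared. Complete the square in x: (x - 5)² = 28(y + 6).
Vertex (5, -6); 4p = 28 so p = 7. Opens up.
Directrix is the horizontal line y = k − p = -6 − (7) = -13.

y = -13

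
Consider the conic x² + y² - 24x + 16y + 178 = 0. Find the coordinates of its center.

(12, -8)

Group: (x² - 24x) + (y² + 16y) = -178
Complete the square: (x - 12)² + (y + 8)² = -178 + 144 + 64 = 30
So (x - 12)² + (y + 8)² = 30.
Circle centered at (12, -8) with r² = 30.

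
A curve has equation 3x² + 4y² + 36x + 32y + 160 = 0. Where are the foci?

Group: 3(x² + 12x) + 4(y² + 8y) = -160
Completing the square gives 3(x + 6)² + 4(y + 4)² = -160 + 108 + 64 = 12.
Dividing both sides by 12: (x + 6)²/4 + (y + 4)²/3 = 1
Ellipse, center (-6, -4), major axis horizontal; a² = 4, b² = 3.
c² = a² - b² = 4 - 3 = 1, so c = 1.
Foci lie on the horizontal axis through the center: (h ± c, k).

(-7, -4) and (-5, -4)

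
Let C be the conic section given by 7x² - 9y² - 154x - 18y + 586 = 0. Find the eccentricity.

e = 4/3

Group the x- and y-terms: 7(x² - 22x) -9(y² + 2y) = -586
7(x - 11)² -9(y + 1)² = -586 + 847 - 9 = 252
Divide by 252: (x - 11)²/36 - (y + 1)²/28 = 1
Hyperbola, center (11, -1), transverse axis horizontal; a² = 36, b² = 28.
c² = a² + b² = 64, so c = 8.
e = c/a = 8/6 = 4/3.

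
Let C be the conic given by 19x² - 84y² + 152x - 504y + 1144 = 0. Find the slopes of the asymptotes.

Group the x- and y-terms: 19(x² + 8x) -84(y² + 6y) = -1144
Complete the square: 19(x + 4)² -84(y + 3)² = -1144 + 304 - 756 = -1596
Dividing both sides by -1596: (y + 3)²/19 - (x + 4)²/84 = 1
Hyperbola, center (-4, -3), transverse axis vertical; a² = 19, b² = 84.
For a vertical hyperbola the asymptotes have slope ±a/b.
Here that is ±√19/2√21 = ±√399/42.

√399/42 and -√399/42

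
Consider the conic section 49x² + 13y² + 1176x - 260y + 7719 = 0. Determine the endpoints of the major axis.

(-12, 3) and (-12, 17)

Rearranging, 49(x² + 24x) + 13(y² - 20y) = -7719.
Completing the square gives 49(x + 12)² + 13(y - 10)² = -7719 + 7056 + 1300 = 637.
Dividing both sides by 637: (x + 12)²/13 + (y - 10)²/49 = 1
Ellipse, center (-12, 10), major axis vertical; a² = 49, b² = 13.
a = 7. Vertices at (h, k ± a).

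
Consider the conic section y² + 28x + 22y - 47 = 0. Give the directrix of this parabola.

Only y is squared. Complete the square in y: (y + 11)² = -28(x - 6).
Vertex (6, -11); 4p = -28 so p = -7. Opens left.
Directrix is the vertical line x = h − p = 6 − (-7) = 13.

x = 13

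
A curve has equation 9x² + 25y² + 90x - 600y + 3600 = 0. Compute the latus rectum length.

18/5

Collect terms: 9(x² + 10x) + 25(y² - 24y) = -3600
Complete the square: 9(x + 5)² + 25(y - 12)² = -3600 + 225 + 3600 = 225
Divide by 225: (x + 5)²/25 + (y - 12)²/9 = 1
Ellipse, center (-5, 12), major axis horizontal; a² = 25, b² = 9.
Latus rectum length = 2b²/a = 2·9/5 = 18/5.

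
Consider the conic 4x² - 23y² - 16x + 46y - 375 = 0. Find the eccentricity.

Group the x- and y-terms: 4(x² - 4x) -23(y² - 2y) = 375
Complete the square: 4(x - 2)² -23(y - 1)² = 375 + 16 - 23 = 368
Divide through by 368 to get (x - 2)²/92 - (y - 1)²/16 = 1.
Hyperbola, center (2, 1), transverse axis horizontal; a² = 92, b² = 16.
c² = a² + b² = 108, so c = 6√3.
e = c/a = 6√3/2√23 = 3√69/23.

e = 3√69/23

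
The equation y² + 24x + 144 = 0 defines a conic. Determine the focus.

Only y is squared. Complete the square in y: y² = -24(x + 6).
Vertex (-6, 0); 4p = -24 so p = -6. Opens left.
Focus is p units from the vertex along the axis: (h + p, k).

(-12, 0)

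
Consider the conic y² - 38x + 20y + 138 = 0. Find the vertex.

Only y is squared. Complete the square in y: (y + 10)² = 38(x - 1).
Vertex (1, -10); 4p = 38 so p = 19/2. Opens right.

(1, -10)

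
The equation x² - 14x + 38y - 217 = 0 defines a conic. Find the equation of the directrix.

y = 33/2

Only x is squared. Complete the square in x: (x - 7)² = -38(y - 7).
Vertex (7, 7); 4p = -38 so p = -19/2. Opens down.
Directrix is the horizontal line y = k − p = 7 − (-19/2) = 33/2.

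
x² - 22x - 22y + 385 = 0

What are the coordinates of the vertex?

Only x is squared. Complete the square in x: (x - 11)² = 22(y - 12).
Vertex (11, 12); 4p = 22 so p = 11/2. Opens up.

(11, 12)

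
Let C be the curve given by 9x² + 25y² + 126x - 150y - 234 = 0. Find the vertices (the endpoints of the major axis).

9(x² + 14x) + 25(y² - 6y) = 234
Completing the square gives 9(x + 7)² + 25(y - 3)² = 234 + 441 + 225 = 900.
Divide by 900: (x + 7)²/100 + (y - 3)²/36 = 1
Ellipse, center (-7, 3), major axis horizontal; a² = 100, b² = 36.
a = 10. Vertices at (h ± a, k).

(-17, 3) and (3, 3)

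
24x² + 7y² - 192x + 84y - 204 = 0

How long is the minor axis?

Group the x- and y-terms: 24(x² - 8x) + 7(y² + 12y) = 204
Complete the square: 24(x - 4)² + 7(y + 6)² = 204 + 384 + 252 = 840
Divide by 840: (x - 4)²/35 + (y + 6)²/120 = 1
Ellipse, center (4, -6), major axis vertical; a² = 120, b² = 35.
b² = 35 so b = √35; the minor axis has length 2b = 2√35.

2√35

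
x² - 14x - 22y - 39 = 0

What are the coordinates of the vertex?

(7, -4)

Only x is squared. Complete the square in x: (x - 7)² = 22(y + 4).
Vertex (7, -4); 4p = 22 so p = 11/2. Opens up.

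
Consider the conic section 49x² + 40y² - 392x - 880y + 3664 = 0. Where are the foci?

49(x² - 8x) + 40(y² - 22y) = -3664
Complete the square: 49(x - 4)² + 40(y - 11)² = -3664 + 784 + 4840 = 1960
Divide by 1960: (x - 4)²/40 + (y - 11)²/49 = 1
Ellipse, center (4, 11), major axis vertical; a² = 49, b² = 40.
c² = a² - b² = 49 - 40 = 9, so c = 3.
Foci lie on the vertical axis through the center: (h, k ± c).

(4, 8) and (4, 14)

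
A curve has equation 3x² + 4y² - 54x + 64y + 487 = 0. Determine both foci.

Rearranging, 3(x² - 18x) + 4(y² + 16y) = -487.
3(x - 9)² + 4(y + 8)² = -487 + 243 + 256 = 12
Divide by 12: (x - 9)²/4 + (y + 8)²/3 = 1
Ellipse, center (9, -8), major axis horizontal; a² = 4, b² = 3.
c² = a² - b² = 4 - 3 = 1, so c = 1.
Foci lie on the horizontal axis through the center: (h ± c, k).

(8, -8) and (10, -8)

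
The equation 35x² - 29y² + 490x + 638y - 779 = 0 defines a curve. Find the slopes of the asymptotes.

√1015/29 and -√1015/29

Collect terms: 35(x² + 14x) -29(y² - 22y) = 779
Completing the square gives 35(x + 7)² -29(y - 11)² = 779 + 1715 - 3509 = -1015.
Divide through by -1015 to get (y - 11)²/35 - (x + 7)²/29 = 1.
Hyperbola, center (-7, 11), transverse axis vertical; a² = 35, b² = 29.
For a vertical hyperbola the asymptotes have slope ±a/b.
Here that is ±√35/√29 = ±√1015/29.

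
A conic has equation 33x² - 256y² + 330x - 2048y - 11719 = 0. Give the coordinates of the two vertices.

(-21, -4) and (11, -4)

33(x² + 10x) -256(y² + 8y) = 11719
Complete the square: 33(x + 5)² -256(y + 4)² = 11719 + 825 - 4096 = 8448
Divide by 8448: (x + 5)²/256 - (y + 4)²/33 = 1
Hyperbola, center (-5, -4), transverse axis horizontal; a² = 256, b² = 33.
a = 16. Vertices at (h ± a, k).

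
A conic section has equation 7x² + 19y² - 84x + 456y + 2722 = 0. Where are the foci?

Collect terms: 7(x² - 12x) + 19(y² + 24y) = -2722
Complete the square in x and y: 7(x - 6)² + 19(y + 12)² = -2722 + 252 + 2736 = 266
Dividing both sides by 266: (x - 6)²/38 + (y + 12)²/14 = 1
Ellipse, center (6, -12), major axis horizontal; a² = 38, b² = 14.
c² = a² - b² = 38 - 14 = 24, so c = 2√6.
Foci lie on the horizontal axis through the center: (h ± c, k).

(6 - 2√6, -12) and (6 + 2√6, -12)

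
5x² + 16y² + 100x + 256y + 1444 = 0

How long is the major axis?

5(x² + 20x) + 16(y² + 16y) = -1444
Complete the square: 5(x + 10)² + 16(y + 8)² = -1444 + 500 + 1024 = 80
Dividing both sides by 80: (x + 10)²/16 + (y + 8)²/5 = 1
Ellipse, center (-10, -8), major axis horizontal; a² = 16, b² = 5.
a² = 16 so a = 4; the major axis has length 2a = 8.

8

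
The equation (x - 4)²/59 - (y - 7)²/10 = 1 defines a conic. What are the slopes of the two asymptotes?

√590/59 and -√590/59

Center (4, 7). The positive term is the x-term, so the transverse axis is horizontal; a² = 59, b² = 10.
For a horizontal hyperbola the asymptotes have slope ±b/a.
Here that is ±√10/√59 = ±√590/59.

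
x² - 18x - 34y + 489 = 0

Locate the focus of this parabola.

Only x is squared. Complete the square in x: (x - 9)² = 34(y - 12).
Vertex (9, 12); 4p = 34 so p = 17/2. Opens up.
Focus is p units from the vertex along the axis: (h, k + p).

(9, 41/2)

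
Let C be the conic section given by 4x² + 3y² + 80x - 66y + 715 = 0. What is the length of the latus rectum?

4(x² + 20x) + 3(y² - 22y) = -715
Completing the square gives 4(x + 10)² + 3(y - 11)² = -715 + 400 + 363 = 48.
Divide through by 48 to get (x + 10)²/12 + (y - 11)²/16 = 1.
Ellipse, center (-10, 11), major axis vertical; a² = 16, b² = 12.
Latus rectum length = 2b²/a = 2·12/4 = 6.

6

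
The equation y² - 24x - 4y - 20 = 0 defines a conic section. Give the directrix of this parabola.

Only y is squared. Complete the square in y: (y - 2)² = 24(x + 1).
Vertex (-1, 2); 4p = 24 so p = 6. Opens right.
Directrix is the vertical line x = h − p = -1 − (6) = -7.

x = -7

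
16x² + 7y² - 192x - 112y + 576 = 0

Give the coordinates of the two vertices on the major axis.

(6, 0) and (6, 16)

Group the x- and y-terms: 16(x² - 12x) + 7(y² - 16y) = -576
16(x - 6)² + 7(y - 8)² = -576 + 576 + 448 = 448
Divide through by 448 to get (x - 6)²/28 + (y - 8)²/64 = 1.
Ellipse, center (6, 8), major axis vertical; a² = 64, b² = 28.
a = 8. Vertices at (h, k ± a).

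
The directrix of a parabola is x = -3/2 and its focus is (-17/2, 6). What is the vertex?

The vertex is the midpoint between the focus and the directrix along the axis of symmetry.
Axis is horizontal (directrix is vertical). Vertex x-coordinate = (-17/2 + (-3/2))/2 = -5; y-coordinate = 6.

(-5, 6)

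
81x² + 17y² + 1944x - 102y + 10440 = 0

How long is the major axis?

Rearranging, 81(x² + 24x) + 17(y² - 6y) = -10440.
Complete the square: 81(x + 12)² + 17(y - 3)² = -10440 + 11664 + 153 = 1377
Divide through by 1377 to get (x + 12)²/17 + (y - 3)²/81 = 1.
Ellipse, center (-12, 3), major axis vertical; a² = 81, b² = 17.
a² = 81 so a = 9; the major axis has length 2a = 18.

18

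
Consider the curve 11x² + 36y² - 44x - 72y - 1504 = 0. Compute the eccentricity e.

e = 5/6

Rearranging, 11(x² - 4x) + 36(y² - 2y) = 1504.
Completing the square gives 11(x - 2)² + 36(y - 1)² = 1504 + 44 + 36 = 1584.
Divide through by 1584 to get (x - 2)²/144 + (y - 1)²/44 = 1.
Ellipse, center (2, 1), major axis horizontal; a² = 144, b² = 44.
c² = a² - b² = 100, so c = 10.
e = c/a = 10/12 = 5/6.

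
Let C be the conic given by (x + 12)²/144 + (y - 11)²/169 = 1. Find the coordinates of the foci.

(-12, 6) and (-12, 16)

Center (-12, 11). The larger denominator 169 sits under the y-term, so the major axis is vertical; a² = 169, b² = 144.
c² = a² - b² = 169 - 144 = 25, so c = 5.
Foci lie on the vertical axis through the center: (h, k ± c).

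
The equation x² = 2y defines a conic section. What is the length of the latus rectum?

Vertex (0, 0); 4p = 2 so p = 1/2. Opens up.
Latus rectum length = |4p| = 2.

2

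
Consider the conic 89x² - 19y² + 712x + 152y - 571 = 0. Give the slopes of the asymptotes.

Collect terms: 89(x² + 8x) -19(y² - 8y) = 571
89(x + 4)² -19(y - 4)² = 571 + 1424 - 304 = 1691
Divide by 1691: (x + 4)²/19 - (y - 4)²/89 = 1
Hyperbola, center (-4, 4), transverse axis horizontal; a² = 19, b² = 89.
For a horizontal hyperbola the asymptotes have slope ±b/a.
Here that is ±√89/√19 = ±√1691/19.

√1691/19 and -√1691/19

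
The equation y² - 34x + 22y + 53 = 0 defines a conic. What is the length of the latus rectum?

Only y is squared. Complete the square in y: (y + 11)² = 34(x + 2).
Vertex (-2, -11); 4p = 34 so p = 17/2. Opens right.
Latus rectum length = |4p| = 34.

34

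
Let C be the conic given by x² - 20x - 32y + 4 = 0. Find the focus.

(10, 5)

Only x is squared. Complete the square in x: (x - 10)² = 32(y + 3).
Vertex (10, -3); 4p = 32 so p = 8. Opens up.
Focus is p units from the vertex along the axis: (h, k + p).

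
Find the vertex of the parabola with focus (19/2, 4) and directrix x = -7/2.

The vertex is the midpoint between the focus and the directrix along the axis of symmetry.
Axis is horizontal (directrix is vertical). Vertex x-coordinate = (19/2 + (-7/2))/2 = 3; y-coordinate = 4.

(3, 4)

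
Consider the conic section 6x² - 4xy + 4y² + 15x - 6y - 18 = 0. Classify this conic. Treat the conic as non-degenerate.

ellipse

A = 6, B = -4, C = 4.
Discriminant B² − 4AC = (-4)² − 4·6·4 = -80.
B² − 4AC < 0 ⇒ ellipse.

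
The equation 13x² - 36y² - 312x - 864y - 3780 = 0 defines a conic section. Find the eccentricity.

Group the x- and y-terms: 13(x² - 24x) -36(y² + 24y) = 3780
Complete the square in x and y: 13(x - 12)² -36(y + 12)² = 3780 + 1872 - 5184 = 468
Divide by 468: (x - 12)²/36 - (y + 12)²/13 = 1
Hyperbola, center (12, -12), transverse axis horizontal; a² = 36, b² = 13.
c² = a² + b² = 49, so c = 7.
e = c/a = 7/6.

e = 7/6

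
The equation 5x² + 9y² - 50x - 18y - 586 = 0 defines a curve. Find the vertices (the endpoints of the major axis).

Group: 5(x² - 10x) + 9(y² - 2y) = 586
5(x - 5)² + 9(y - 1)² = 586 + 125 + 9 = 720
Dividing both sides by 720: (x - 5)²/144 + (y - 1)²/80 = 1
Ellipse, center (5, 1), major axis horizontal; a² = 144, b² = 80.
a = 12. Vertices at (h ± a, k).

(-7, 1) and (17, 1)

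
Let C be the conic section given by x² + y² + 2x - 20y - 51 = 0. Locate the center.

(x² + 2x) + (y² - 20y) = 51
(x + 1)² + (y - 10)² = 51 + 1 + 100 = 152
So (x + 1)² + (y - 10)² = 152.
Circle centered at (-1, 10) with r² = 152.

(-1, 10)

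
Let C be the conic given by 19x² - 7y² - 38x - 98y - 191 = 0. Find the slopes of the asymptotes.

Rearranging, 19(x² - 2x) -7(y² + 14y) = 191.
Completing the square gives 19(x - 1)² -7(y + 7)² = 191 + 19 - 343 = -133.
Divide by -133: (y + 7)²/19 - (x - 1)²/7 = 1
Hyperbola, center (1, -7), transverse axis vertical; a² = 19, b² = 7.
For a vertical hyperbola the asymptotes have slope ±a/b.
Here that is ±√19/√7 = ±√133/7.

√133/7 and -√133/7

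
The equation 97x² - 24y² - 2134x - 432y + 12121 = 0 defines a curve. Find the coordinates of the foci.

97(x² - 22x) -24(y² + 18y) = -12121
Complete the square: 97(x - 11)² -24(y + 9)² = -12121 + 11737 - 1944 = -2328
Divide through by -2328 to get (y + 9)²/97 - (x - 11)²/24 = 1.
Hyperbola, center (11, -9), transverse axis vertical; a² = 97, b² = 24.
c² = a² + b² = 97 + 24 = 121, so c = 11.
Foci lie on the vertical axis through the center: (h, k ± c).

(11, -20) and (11, 2)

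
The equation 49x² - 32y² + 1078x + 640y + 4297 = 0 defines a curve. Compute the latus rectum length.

64/7

Group: 49(x² + 22x) -32(y² - 20y) = -4297
49(x + 11)² -32(y - 10)² = -4297 + 5929 - 3200 = -1568
Divide through by -1568 to get (y - 10)²/49 - (x + 11)²/32 = 1.
Hyperbola, center (-11, 10), transverse axis vertical; a² = 49, b² = 32.
Latus rectum length = 2b²/a = 2·32/7 = 64/7.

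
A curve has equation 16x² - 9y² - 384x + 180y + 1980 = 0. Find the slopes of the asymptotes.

4/3 and -4/3

Rearranging, 16(x² - 24x) -9(y² - 20y) = -1980.
16(x - 12)² -9(y - 10)² = -1980 + 2304 - 900 = -576
Divide through by -576 to get (y - 10)²/64 - (x - 12)²/36 = 1.
Hyperbola, center (12, 10), transverse axis vertical; a² = 64, b² = 36.
For a vertical hyperbola the asymptotes have slope ±a/b.
Here that is ±8/6 = ±4/3.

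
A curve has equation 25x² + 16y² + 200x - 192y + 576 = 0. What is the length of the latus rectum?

Collect terms: 25(x² + 8x) + 16(y² - 12y) = -576
Complete the square in x and y: 25(x + 4)² + 16(y - 6)² = -576 + 400 + 576 = 400
Divide through by 400 to get (x + 4)²/16 + (y - 6)²/25 = 1.
Ellipse, center (-4, 6), major axis vertical; a² = 25, b² = 16.
Latus rectum length = 2b²/a = 2·16/5 = 32/5.

32/5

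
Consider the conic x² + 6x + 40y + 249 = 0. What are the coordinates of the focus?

(-3, -16)

Only x is squared. Complete the square in x: (x + 3)² = -40(y + 6).
Vertex (-3, -6); 4p = -40 so p = -10. Opens down.
Focus is p units from the vertex along the axis: (h, k + p).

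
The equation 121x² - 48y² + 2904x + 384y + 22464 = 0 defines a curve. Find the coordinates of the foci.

(-12, -9) and (-12, 17)

Group the x- and y-terms: 121(x² + 24x) -48(y² - 8y) = -22464
Complete the square in x and y: 121(x + 12)² -48(y - 4)² = -22464 + 17424 - 768 = -5808
Divide by -5808: (y - 4)²/121 - (x + 12)²/48 = 1
Hyperbola, center (-12, 4), transverse axis vertical; a² = 121, b² = 48.
c² = a² + b² = 121 + 48 = 169, so c = 13.
Foci lie on the vertical axis through the center: (h, k ± c).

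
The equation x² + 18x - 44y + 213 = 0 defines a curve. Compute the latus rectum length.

44

Only x is squared. Complete the square in x: (x + 9)² = 44(y - 3).
Vertex (-9, 3); 4p = 44 so p = 11. Opens up.
Latus rectum length = |4p| = 44.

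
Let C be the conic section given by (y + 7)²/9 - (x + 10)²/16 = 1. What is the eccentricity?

Center (-10, -7). The positive term is the y-term, so the transverse axis is vertical; a² = 9, b² = 16.
c² = a² + b² = 25, so c = 5.
e = c/a = 5/3.

e = 5/3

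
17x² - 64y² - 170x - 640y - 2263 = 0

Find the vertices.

17(x² - 10x) -64(y² + 10y) = 2263
Complete the square: 17(x - 5)² -64(y + 5)² = 2263 + 425 - 1600 = 1088
Divide through by 1088 to get (x - 5)²/64 - (y + 5)²/17 = 1.
Hyperbola, center (5, -5), transverse axis horizontal; a² = 64, b² = 17.
a = 8. Vertices at (h ± a, k).

(-3, -5) and (13, -5)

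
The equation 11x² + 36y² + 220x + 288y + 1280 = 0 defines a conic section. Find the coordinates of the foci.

Collect terms: 11(x² + 20x) + 36(y² + 8y) = -1280
11(x + 10)² + 36(y + 4)² = -1280 + 1100 + 576 = 396
Divide by 396: (x + 10)²/36 + (y + 4)²/11 = 1
Ellipse, center (-10, -4), major axis horizontal; a² = 36, b² = 11.
c² = a² - b² = 36 - 11 = 25, so c = 5.
Foci lie on the horizontal axis through the center: (h ± c, k).

(-15, -4) and (-5, -4)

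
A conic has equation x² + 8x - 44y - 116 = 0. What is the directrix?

y = -14

Only x is squared. Complete the square in x: (x + 4)² = 44(y + 3).
Vertex (-4, -3); 4p = 44 so p = 11. Opens up.
Directrix is the horizontal line y = k − p = -3 − (11) = -14.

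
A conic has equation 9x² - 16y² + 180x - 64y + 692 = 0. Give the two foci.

Collect terms: 9(x² + 20x) -16(y² + 4y) = -692
Complete the square: 9(x + 10)² -16(y + 2)² = -692 + 900 - 64 = 144
Divide by 144: (x + 10)²/16 - (y + 2)²/9 = 1
Hyperbola, center (-10, -2), transverse axis horizontal; a² = 16, b² = 9.
c² = a² + b² = 16 + 9 = 25, so c = 5.
Foci lie on the horizontal axis through the center: (h ± c, k).

(-15, -2) and (-5, -2)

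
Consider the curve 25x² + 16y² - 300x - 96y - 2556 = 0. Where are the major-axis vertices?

Rearranging, 25(x² - 12x) + 16(y² - 6y) = 2556.
Complete the square in x and y: 25(x - 6)² + 16(y - 3)² = 2556 + 900 + 144 = 3600
Divide by 3600: (x - 6)²/144 + (y - 3)²/225 = 1
Ellipse, center (6, 3), major axis vertical; a² = 225, b² = 144.
a = 15. Vertices at (h, k ± a).

(6, -12) and (6, 18)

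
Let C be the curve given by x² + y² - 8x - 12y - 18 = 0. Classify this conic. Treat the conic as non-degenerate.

circle

No xy term. Coefficients of x² and y² are A = 1, C = 1.
A = C (same sign) ⇒ circle.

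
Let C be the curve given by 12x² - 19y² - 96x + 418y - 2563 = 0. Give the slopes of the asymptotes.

Rearranging, 12(x² - 8x) -19(y² - 22y) = 2563.
Complete the square in x and y: 12(x - 4)² -19(y - 11)² = 2563 + 192 - 2299 = 456
Divide through by 456 to get (x - 4)²/38 - (y - 11)²/24 = 1.
Hyperbola, center (4, 11), transverse axis horizontal; a² = 38, b² = 24.
For a horizontal hyperbola the asymptotes have slope ±b/a.
Here that is ±2√6/√38 = ±2√57/19.

2√57/19 and -2√57/19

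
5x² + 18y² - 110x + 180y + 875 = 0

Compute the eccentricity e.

e = √26/6

Group: 5(x² - 22x) + 18(y² + 10y) = -875
Complete the square in x and y: 5(x - 11)² + 18(y + 5)² = -875 + 605 + 450 = 180
Divide through by 180 to get (x - 11)²/36 + (y + 5)²/10 = 1.
Ellipse, center (11, -5), major axis horizontal; a² = 36, b² = 10.
c² = a² - b² = 26, so c = √26.
e = c/a = √26/6.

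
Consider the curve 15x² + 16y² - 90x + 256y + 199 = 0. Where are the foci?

Collect terms: 15(x² - 6x) + 16(y² + 16y) = -199
Complete the square in x and y: 15(x - 3)² + 16(y + 8)² = -199 + 135 + 1024 = 960
Dividing both sides by 960: (x - 3)²/64 + (y + 8)²/60 = 1
Ellipse, center (3, -8), major axis horizontal; a² = 64, b² = 60.
c² = a² - b² = 64 - 60 = 4, so c = 2.
Foci lie on the horizontal axis through the center: (h ± c, k).

(1, -8) and (5, -8)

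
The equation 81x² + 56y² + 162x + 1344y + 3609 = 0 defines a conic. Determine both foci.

(-1, -17) and (-1, -7)

81(x² + 2x) + 56(y² + 24y) = -3609
Completing the square gives 81(x + 1)² + 56(y + 12)² = -3609 + 81 + 8064 = 4536.
Dividing both sides by 4536: (x + 1)²/56 + (y + 12)²/81 = 1
Ellipse, center (-1, -12), major axis vertical; a² = 81, b² = 56.
c² = a² - b² = 81 - 56 = 25, so c = 5.
Foci lie on the vertical axis through the center: (h, k ± c).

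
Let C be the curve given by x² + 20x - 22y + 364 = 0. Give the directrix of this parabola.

Only x is squared. Complete the square in x: (x + 10)² = 22(y - 12).
Vertex (-10, 12); 4p = 22 so p = 11/2. Opens up.
Directrix is the horizontal line y = k − p = 12 − (11/2) = 13/2.

y = 13/2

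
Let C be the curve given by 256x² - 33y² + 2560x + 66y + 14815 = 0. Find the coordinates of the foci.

(-5, -16) and (-5, 18)

256(x² + 10x) -33(y² - 2y) = -14815
Complete the square in x and y: 256(x + 5)² -33(y - 1)² = -14815 + 6400 - 33 = -8448
Dividing both sides by -8448: (y - 1)²/256 - (x + 5)²/33 = 1
Hyperbola, center (-5, 1), transverse axis vertical; a² = 256, b² = 33.
c² = a² + b² = 256 + 33 = 289, so c = 17.
Foci lie on the vertical axis through the center: (h, k ± c).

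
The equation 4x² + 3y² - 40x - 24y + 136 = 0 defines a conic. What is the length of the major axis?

4

4(x² - 10x) + 3(y² - 8y) = -136
Complete the square in x and y: 4(x - 5)² + 3(y - 4)² = -136 + 100 + 48 = 12
Divide by 12: (x - 5)²/3 + (y - 4)²/4 = 1
Ellipse, center (5, 4), major axis vertical; a² = 4, b² = 3.
a² = 4 so a = 2; the major axis has length 2a = 4.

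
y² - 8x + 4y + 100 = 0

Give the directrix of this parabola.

x = 10

Only y is squared. Complete the square in y: (y + 2)² = 8(x - 12).
Vertex (12, -2); 4p = 8 so p = 2. Opens right.
Directrix is the vertical line x = h − p = 12 − (2) = 10.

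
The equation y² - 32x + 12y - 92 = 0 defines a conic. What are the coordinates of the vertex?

Only y is squared. Complete the square in y: (y + 6)² = 32(x + 4).
Vertex (-4, -6); 4p = 32 so p = 8. Opens right.

(-4, -6)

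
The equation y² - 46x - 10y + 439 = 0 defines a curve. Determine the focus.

Only y is squared. Complete the square in y: (y - 5)² = 46(x - 9).
Vertex (9, 5); 4p = 46 so p = 23/2. Opens right.
Focus is p units from the vertex along the axis: (h + p, k).

(41/2, 5)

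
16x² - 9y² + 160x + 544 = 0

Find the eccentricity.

Group the x- and y-terms: 16(x² + 10x) -9y² = -544
16(x + 5)² -9y² = -544 + 400 + 0 = -144
Divide through by -144 to get y²/16 - (x + 5)²/9 = 1.
Hyperbola, center (-5, 0), transverse axis vertical; a² = 16, b² = 9.
c² = a² + b² = 25, so c = 5.
e = c/a = 5/4.

e = 5/4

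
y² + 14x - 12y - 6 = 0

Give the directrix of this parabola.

x = 13/2

Only y is squared. Complete the square in y: (y - 6)² = -14(x - 3).
Vertex (3, 6); 4p = -14 so p = -7/2. Opens left.
Directrix is the vertical line x = h − p = 3 − (-7/2) = 13/2.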